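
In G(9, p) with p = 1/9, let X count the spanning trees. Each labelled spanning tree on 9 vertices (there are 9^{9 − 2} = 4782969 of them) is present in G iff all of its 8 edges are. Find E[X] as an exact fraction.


K_9 has 9^{9 − 2} = 4782969 labelled spanning trees.
For each such spanning tree H, let X_H = 1 if all 8 edges of H are present in G. Then P[X_H = 1] = p^{8} = (1/9)^{8} = 1/43046721.
By linearity of expectation: E[X] = Σ_H E[X_H] = 4782969 · p^{8} = 4782969 · 1/43046721 = 1/9.
Numerically: E[X] ≈ 0.111.

E[X] = 4782969 · (1/9)^{8} = 1/9 ≈ 0.111.


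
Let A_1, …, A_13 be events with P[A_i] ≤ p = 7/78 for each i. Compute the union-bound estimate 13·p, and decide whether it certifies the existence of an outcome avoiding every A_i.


Union bound: P[∪_{i=1}^{13} A_i] ≤ Σ_i P[A_i] ≤ 13·p = 13·(7/78) = 7/6.
Numerically: 7/6 ≈ 1.166667.
Is 7/6 < 1? NO.
Since the bound 7/6 is ≥ 1, the union bound is uninformative here; it does NOT by itself certify existence.

13·p = 7/6 ≈ 1.166667; existence NOT certified by the union bound.


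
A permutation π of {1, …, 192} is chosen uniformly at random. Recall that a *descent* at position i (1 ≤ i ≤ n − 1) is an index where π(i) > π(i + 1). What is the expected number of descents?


Write X = Σ X_I over i = 1, …, 191, with X_I the indicator of one descent.
There are 191 indicators.
For each fixed i, the pair (π(i), π(i+1)) is a uniformly random ordered pair of distinct values from {1, …, 192}; by symmetry P[π(i) > π(i+1)] = 1/2.
By linearity: E[X] = 191 · (1/2) = (192 − 1) · (1/2) = 191/2 ≈ 95.50000.

E[X] = 191/2 = 95.50000.


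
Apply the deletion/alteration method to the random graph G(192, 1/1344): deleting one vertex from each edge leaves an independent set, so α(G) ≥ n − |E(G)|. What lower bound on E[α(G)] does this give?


E[|E(G)|] = C(192, 2)·p = 18336 · (1/1344) = 191/14.
E[α(G)] ≥ n − E[|E(G)|] = 192 − 191/14 = 2497/14.
Numerically: ≈ 178.357143.
(This is only a lower bound; the true E[α(G)] may be larger.)

E[α(G)] ≥ 2497/14 ≈ 178.357143.


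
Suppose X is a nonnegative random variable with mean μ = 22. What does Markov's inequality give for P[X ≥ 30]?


μ = E[X] = 22, a = 30.
Markov: P[X ≥ 30] ≤ μ/a = (22)/30 = 11/15.
Numerically: ≈ 0.733.
(Since a = 30 > μ = 22.000, the bound 11/15 is < 1 and informative.)

P[X ≥ 30] ≤ 11/15 ≈ 0.733.


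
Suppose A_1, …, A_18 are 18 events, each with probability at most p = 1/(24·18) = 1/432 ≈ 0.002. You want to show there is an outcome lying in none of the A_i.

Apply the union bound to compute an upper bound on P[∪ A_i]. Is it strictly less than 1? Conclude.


Union bound: P[∪_{i=1}^{18} A_i] ≤ Σ_i P[A_i] ≤ 18·p = 18·(1/432) = 1/24.
Numerically: 1/24 ≈ 0.042.
Is 1/24 < 1? YES.
Since P[∪ A_i] ≤ 1/24 < 1, the complement has P[∩ A_i^c] ≥ 1 − 1/24 = 23/24 > 0, so some outcome avoids every A_i.

18·p = 1/24 ≈ 0.042; existence CERTIFIED by the union bound.


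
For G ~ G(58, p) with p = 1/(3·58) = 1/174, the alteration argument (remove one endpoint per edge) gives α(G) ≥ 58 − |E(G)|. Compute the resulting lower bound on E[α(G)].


E[|E(G)|] = C(58, 2)·p = 1653 · (1/174) = 19/2.
E[α(G)] ≥ n − E[|E(G)|] = 58 − 19/2 = 97/2.
Numerically: ≈ 48.50000.
(This is only a lower bound; the true E[α(G)] may be larger.)

E[α(G)] ≥ 97/2 ≈ 48.50000.


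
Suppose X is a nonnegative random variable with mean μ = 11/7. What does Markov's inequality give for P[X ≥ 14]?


μ = E[X] = 11/7, a = 14.
Markov: P[X ≥ 14] ≤ μ/a = (11/7)/14 = 11/98.
Numerically: ≈ 0.112.
(Since a = 14 > μ = 1.571, the bound 11/98 is < 1 and informative.)

P[X ≥ 14] ≤ 11/98 ≈ 0.112.


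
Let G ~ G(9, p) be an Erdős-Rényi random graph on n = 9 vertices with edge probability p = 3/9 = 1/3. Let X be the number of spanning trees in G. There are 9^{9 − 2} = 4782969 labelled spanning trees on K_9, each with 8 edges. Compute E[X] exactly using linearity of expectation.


K_9 has 9^{9 − 2} = 4782969 labelled spanning trees.
For each such spanning tree H, let X_H = 1 if all 8 edges of H are present in G. Then P[X_H = 1] = p^{8} = (1/3)^{8} = 1/6561.
Summing the indicators: E[X] = Σ_H E[X_H] = 4782969 · p^{8} = 4782969 · 1/6561 = 729.
Numerically: E[X] ≈ 729.

E[X] = 4782969 · (1/3)^{8} = 729 ≈ 729.


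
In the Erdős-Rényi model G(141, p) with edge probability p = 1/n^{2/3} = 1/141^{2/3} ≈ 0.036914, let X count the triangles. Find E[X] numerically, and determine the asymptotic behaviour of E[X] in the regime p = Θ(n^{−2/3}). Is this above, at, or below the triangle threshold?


Number of potential triangles: C(141, 3) = 457310.
Each occurs with probability p³ ≈ (0.036914)³ ≈ 5.0299281e-05.
By linearity: E[X] = C(141, 3)·p³ ≈ 457310 · 5.0299281e-05 ≈ 23.00236.
Since α = 2/3 < 1, p = c/n^{2/3} ≫ 1/n is above the triangle threshold p ~ 1/n. Asymptotically E[X] ~ (c³/6)·n^{3(1−α)} = (1³/6)·n^{1} → ∞; triangles are abundant w.h.p.

E[X] ≈ 23.00236; in regime p = Θ(1/n^{2/3}) E[X] diverges (above the triangle threshold p ~ 1/n).


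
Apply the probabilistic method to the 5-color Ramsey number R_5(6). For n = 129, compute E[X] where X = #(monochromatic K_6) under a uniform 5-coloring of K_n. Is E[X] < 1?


E[X] = C(129, 6) · 5^{1 − 15} = 5688177600 · 5^{−14} = 5688177600/6103515625.
As a reduced fraction: E[X] = 227527104/244140625 ≈ 0.93195.
Is E[X] < 1? YES.
Since E[X] < 1, there exists a 5-coloring of K_{129} with no monochromatic K_6; hence R_5(6) > 129.

E[X] = 227527104/244140625 ≈ 0.93195; E[X] < 1, so R_5(6) > 129.


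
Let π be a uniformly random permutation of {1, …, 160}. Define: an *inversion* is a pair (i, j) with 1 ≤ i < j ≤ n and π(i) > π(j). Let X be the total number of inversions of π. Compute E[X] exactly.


Write X = Σ X_I over the C(160, 2) = 12720 pairs i < j, with X_I the indicator of one inversion.
There are 12720 indicators.
For each fixed pair i < j, the values π(i) and π(j) are two distinct elements of {1, …, 160} in uniformly random order; by symmetry P[π(i) > π(j)] = 1/2.
By linearity: E[X] = 12720 · (1/2) = C(160, 2) · (1/2) = 12720/2 = 6360 ≈ 6360.000.

E[X] = 6360 = 6360.000.


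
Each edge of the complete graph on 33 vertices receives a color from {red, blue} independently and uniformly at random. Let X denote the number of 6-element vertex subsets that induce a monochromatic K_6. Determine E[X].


Let X = Σ_S X_S over the C(33, 6) = 1107568 subsets S of size 6, where X_S = 1 if the K_6 on S is monochromatic.
For a fixed S, the K_6 on S has C(6, 2) = 15 edges. P[all 15 edges red] = (1/2)^15, and likewise for blue, so P[monochromatic] = 2·(1/2)^15 = 2^{1 − 15} = 1/16384.
Summing: E[X] = C(33, 6) · 2^{1 − 15} = 1107568 · 1/16384 = 69223/1024.
Numerically: E[X] ≈ 67.6006.

E[X] = C(33,6)·2^(1−C(6,2)) = 69223/1024 ≈ 67.6006.


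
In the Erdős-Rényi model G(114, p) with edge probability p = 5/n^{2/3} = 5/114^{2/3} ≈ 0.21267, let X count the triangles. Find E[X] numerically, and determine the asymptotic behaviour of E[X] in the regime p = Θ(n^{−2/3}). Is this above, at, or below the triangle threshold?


Number of potential triangles: C(114, 3) = 240464.
Each occurs with probability p³ ≈ (0.21267)³ ≈ 9.6183441e-03.
By linearity: E[X] = C(114, 3)·p³ ≈ 240464 · 9.6183441e-03 ≈ 2312.86550.
Since α = 2/3 < 1, p = c/n^{2/3} ≫ 1/n is above the triangle threshold p ~ 1/n. Asymptotically E[X] ~ (c³/6)·n^{3(1−α)} = (5³/6)·n^{1} → ∞; triangles are abundant w.h.p.

E[X] ≈ 2312.86550; in regime p = Θ(1/n^{2/3}) E[X] diverges (above the triangle threshold p ~ 1/n).


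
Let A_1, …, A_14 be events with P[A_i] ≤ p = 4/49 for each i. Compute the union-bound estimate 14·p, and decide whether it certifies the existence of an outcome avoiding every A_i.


Union bound: P[∪_{i=1}^{14} A_i] ≤ Σ_i P[A_i] ≤ 14·p = 14·(4/49) = 8/7.
Numerically: 8/7 ≈ 1.1428571.
Is 8/7 < 1? NO.
Since the bound 8/7 is ≥ 1, the union bound is uninformative here; it does NOT by itself certify existence.

14·p = 8/7 ≈ 1.1428571; existence NOT certified by the union bound.


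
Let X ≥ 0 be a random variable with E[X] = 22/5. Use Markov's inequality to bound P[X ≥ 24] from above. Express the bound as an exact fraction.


μ = E[X] = 22/5, a = 24.
Markov: P[X ≥ 24] ≤ μ/a = (22/5)/24 = 11/60.
Numerically: ≈ 0.183333.
(Since a = 24 > μ = 4.400000, the bound 11/60 is < 1 and informative.)

P[X ≥ 24] ≤ 11/60 ≈ 0.183333.


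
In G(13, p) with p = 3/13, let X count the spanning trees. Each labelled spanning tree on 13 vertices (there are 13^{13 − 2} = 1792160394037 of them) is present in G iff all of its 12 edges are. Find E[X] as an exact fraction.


K_13 has 13^{13 − 2} = 1792160394037 labelled spanning trees.
For each such spanning tree H, let X_H = 1 if all 12 edges of H are present in G. Then P[X_H = 1] = p^{12} = (3/13)^{12} = 531441/23298085122481.
Summing the indicators: E[X] = Σ_H E[X_H] = 1792160394037 · p^{12} = 1792160394037 · 531441/23298085122481 = 531441/13.
Numerically: E[X] ≈ 4.088e+04.

E[X] = 1792160394037 · (3/13)^{12} = 531441/13 ≈ 4.088e+04.


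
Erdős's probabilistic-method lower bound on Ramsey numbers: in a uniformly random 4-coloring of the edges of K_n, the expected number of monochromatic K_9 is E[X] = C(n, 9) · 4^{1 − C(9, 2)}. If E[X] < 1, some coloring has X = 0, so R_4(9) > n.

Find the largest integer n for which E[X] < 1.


We need C(n, 9) · 4^{1 − 36} < 1, i.e. C(n, 9) < 4^{36 − 1} = 1180591620717411303424.
Check values of n near the boundary:
  n = 908: C(908, 9) = 1111058428637338083100; 1111058428637338083100 < 1180591620717411303424? YES
  n = 909: C(909, 9) = 1122169012923711463931; 1122169012923711463931 < 1180591620717411303424? YES
  n = 910: C(910, 9) = 1133378248346922788210; 1133378248346922788210 < 1180591620717411303424? YES
  n = 911: C(911, 9) = 1144686900492291197405; 1144686900492291197405 < 1180591620717411303424? YES
  n = 912: C(912, 9) = 1156095740032081475120; 1156095740032081475120 < 1180591620717411303424? YES
  n = 913: C(913, 9) = 1167605542753639808390; 1167605542753639808390 < 1180591620717411303424? YES
  n = 914: C(914, 9) = 1179217089587653905932; 1179217089587653905932 < 1180591620717411303424? YES
  n = 915: C(915, 9) = 1190931166636537885130; 1190931166636537885130 < 1180591620717411303424? NO
The largest n with C(n, 9) < 1180591620717411303424 is n = 914 (where E[X] = 294804272396913476483/295147905179352825856 ≈ 0.99884). Hence R_4(9) > 914, i.e. R_4(9) ≥ 915.

Largest n = 914; hence R_4(9) > 914.


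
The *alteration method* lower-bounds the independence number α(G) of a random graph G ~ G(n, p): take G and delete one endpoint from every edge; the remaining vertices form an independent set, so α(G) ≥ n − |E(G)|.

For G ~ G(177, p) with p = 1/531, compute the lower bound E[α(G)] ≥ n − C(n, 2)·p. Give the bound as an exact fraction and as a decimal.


E[|E(G)|] = C(177, 2)·p = 15576 · (1/531) = 88/3.
E[α(G)] ≥ n − E[|E(G)|] = 177 − 88/3 = 443/3.
Numerically: ≈ 147.6667.
(This is only a lower bound; the true E[α(G)] may be larger.)

E[α(G)] ≥ 443/3 ≈ 147.6667.


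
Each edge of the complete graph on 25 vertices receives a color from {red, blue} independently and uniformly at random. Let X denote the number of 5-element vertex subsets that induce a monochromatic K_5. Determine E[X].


Let X = Σ_S X_S over the C(25, 5) = 53130 subsets S of size 5, where X_S = 1 if the K_5 on S is monochromatic.
For a fixed S, the K_5 on S has C(5, 2) = 10 edges. P[all 10 edges red] = (1/2)^10, and likewise for blue, so P[monochromatic] = 2·(1/2)^10 = 2^{1 − 10} = 1/512.
By linearity of expectation: E[X] = C(25, 5) · 2^{1 − 10} = 53130 · 1/512 = 26565/256.
Numerically: E[X] ≈ 103.7695.

E[X] = C(25,5)·2^(1−C(5,2)) = 26565/256 ≈ 103.7695.


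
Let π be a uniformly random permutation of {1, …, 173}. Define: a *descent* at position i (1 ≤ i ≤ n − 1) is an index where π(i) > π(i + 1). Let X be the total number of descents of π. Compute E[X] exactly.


Write X = Σ X_I over i = 1, …, 172, with X_I the indicator of one descent.
There are 172 indicators.
For each fixed i, the pair (π(i), π(i+1)) is a uniformly random ordered pair of distinct values from {1, …, 173}; by symmetry P[π(i) > π(i+1)] = 1/2.
By linearity: E[X] = 172 · (1/2) = (173 − 1) · (1/2) = 86 ≈ 86.0000.

E[X] = 86 = 86.0000.


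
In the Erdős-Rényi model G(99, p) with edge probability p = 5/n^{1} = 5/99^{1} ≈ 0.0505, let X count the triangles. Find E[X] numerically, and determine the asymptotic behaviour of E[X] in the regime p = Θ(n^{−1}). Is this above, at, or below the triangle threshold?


Number of potential triangles: C(99, 3) = 156849.
Each occurs with probability p³ ≈ (0.0505)³ ≈ 1.28826e-04.
By linearity: E[X] = C(99, 3)·p³ ≈ 156849 · 1.28826e-04 ≈ 20.206.
Here α = 1, so p = 5/n is exactly at the triangle threshold p ~ 1/n. Asymptotically E[X] → c³/6 = 5³/6 = 125/6 ≈ 20.833, a bounded constant. In this regime the triangle count is asymptotically Poisson(c³/6).

E[X] ≈ 20.206; in regime p = Θ(1/n^{1}) E[X] stays bounded (at the triangle threshold p ~ 1/n).


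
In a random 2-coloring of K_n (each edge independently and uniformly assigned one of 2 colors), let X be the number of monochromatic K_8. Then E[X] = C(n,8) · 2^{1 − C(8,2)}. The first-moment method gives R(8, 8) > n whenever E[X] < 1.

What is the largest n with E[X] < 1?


We need C(n, 8) · 2^{1 − 28} < 1, i.e. C(n, 8) < 2^{28 − 1} = 134217728.
Check values of n near the boundary:
  n = 39: C(39, 8) = 61523748; 61523748 < 134217728? YES
  n = 40: C(40, 8) = 76904685; 76904685 < 134217728? YES
  n = 41: C(41, 8) = 95548245; 95548245 < 134217728? YES
  n = 42: C(42, 8) = 118030185; 118030185 < 134217728? YES
  n = 43: C(43, 8) = 145008513; 145008513 < 134217728? NO
The largest n with C(n, 8) < 134217728 is n = 42 (where E[X] = 118030185/134217728 ≈ 0.87939). Hence R(8, 8) > 42, i.e. R(8, 8) ≥ 43.

Largest n = 42; hence R(8, 8) > 42.


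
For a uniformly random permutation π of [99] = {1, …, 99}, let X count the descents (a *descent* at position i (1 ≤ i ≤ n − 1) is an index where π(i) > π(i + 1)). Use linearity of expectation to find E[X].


Write X = Σ X_I over i = 1, …, 98, with X_I the indicator of one descent.
There are 98 indicators.
For each fixed i, the pair (π(i), π(i+1)) is a uniformly random ordered pair of distinct values from {1, …, 99}; by symmetry P[π(i) > π(i+1)] = 1/2.
By linearity: E[X] = 98 · (1/2) = (99 − 1) · (1/2) = 49 ≈ 49.000000.

E[X] = 49 = 49.000000.


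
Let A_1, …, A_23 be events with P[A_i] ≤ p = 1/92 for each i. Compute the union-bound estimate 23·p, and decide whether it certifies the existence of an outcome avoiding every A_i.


Union bound: P[∪_{i=1}^{23} A_i] ≤ Σ_i P[A_i] ≤ 23·p = 23·(1/92) = 1/4.
Numerically: 1/4 ≈ 0.2500.
Is 1/4 < 1? YES.
Since P[∪ A_i] ≤ 1/4 < 1, the complement has P[∩ A_i^c] ≥ 1 − 1/4 = 3/4 > 0, so some outcome avoids every A_i.

23·p = 1/4 ≈ 0.2500; existence CERTIFIED by the union bound.


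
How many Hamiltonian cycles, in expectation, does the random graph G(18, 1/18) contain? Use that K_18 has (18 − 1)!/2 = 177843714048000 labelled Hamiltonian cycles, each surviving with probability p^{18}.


K_18 has (18 − 1)!/2 = 177843714048000 labelled Hamiltonian cycles.
For each such Hamiltonian cycle H, let X_H = 1 if all 18 edges of H are present in G. Then P[X_H = 1] = p^{18} = (1/18)^{18} = 1/39346408075296537575424.
By linearity of expectation: E[X] = Σ_H E[X_H] = 177843714048000 · p^{18} = 177843714048000 · 1/39346408075296537575424 = 14889875/3294258113514384.
Numerically: E[X] ≈ 4.52e-09.

E[X] = 177843714048000 · (1/18)^{18} = 14889875/3294258113514384 ≈ 4.52e-09.


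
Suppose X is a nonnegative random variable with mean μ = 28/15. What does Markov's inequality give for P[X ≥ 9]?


μ = E[X] = 28/15, a = 9.
Markov: P[X ≥ 9] ≤ μ/a = (28/15)/9 = 28/135.
Numerically: ≈ 0.2074.
(Since a = 9 > μ = 1.8667, the bound 28/135 is < 1 and informative.)

P[X ≥ 9] ≤ 28/135 ≈ 0.2074.


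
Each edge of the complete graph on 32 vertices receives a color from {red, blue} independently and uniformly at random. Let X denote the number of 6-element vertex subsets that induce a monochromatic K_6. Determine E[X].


Let X = Σ_S X_S over the C(32, 6) = 906192 subsets S of size 6, where X_S = 1 if the K_6 on S is monochromatic.
For a fixed S, the K_6 on S has C(6, 2) = 15 edges. P[all 15 edges red] = (1/2)^15, and likewise for blue, so P[monochromatic] = 2·(1/2)^15 = 2^{1 − 15} = 1/16384.
Summing: E[X] = C(32, 6) · 2^{1 − 15} = 906192 · 1/16384 = 56637/1024.
Numerically: E[X] ≈ 55.3096.

E[X] = C(32,6)·2^(1−C(6,2)) = 56637/1024 ≈ 55.3096.


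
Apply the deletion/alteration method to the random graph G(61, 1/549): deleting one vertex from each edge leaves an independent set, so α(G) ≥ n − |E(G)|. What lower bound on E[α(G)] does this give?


E[|E(G)|] = C(61, 2)·p = 1830 · (1/549) = 10/3.
E[α(G)] ≥ n − E[|E(G)|] = 61 − 10/3 = 173/3.
Numerically: ≈ 57.66667.
(This is only a lower bound; the true E[α(G)] may be larger.)

E[α(G)] ≥ 173/3 ≈ 57.66667.


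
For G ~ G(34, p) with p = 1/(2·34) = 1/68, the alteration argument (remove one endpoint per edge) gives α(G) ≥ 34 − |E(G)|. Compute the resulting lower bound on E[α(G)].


E[|E(G)|] = C(34, 2)·p = 561 · (1/68) = 33/4.
E[α(G)] ≥ n − E[|E(G)|] = 34 − 33/4 = 103/4.
Numerically: ≈ 25.75000.
(This is only a lower bound; the true E[α(G)] may be larger.)

E[α(G)] ≥ 103/4 ≈ 25.75000.


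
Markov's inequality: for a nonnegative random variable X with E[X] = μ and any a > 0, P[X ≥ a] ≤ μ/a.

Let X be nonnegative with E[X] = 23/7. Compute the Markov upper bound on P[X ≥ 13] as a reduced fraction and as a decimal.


μ = E[X] = 23/7, a = 13.
Markov: P[X ≥ 13] ≤ μ/a = (23/7)/13 = 23/91.
Numerically: ≈ 0.253.
(Since a = 13 > μ = 3.286, the bound 23/91 is < 1 and informative.)

P[X ≥ 13] ≤ 23/91 ≈ 0.253.


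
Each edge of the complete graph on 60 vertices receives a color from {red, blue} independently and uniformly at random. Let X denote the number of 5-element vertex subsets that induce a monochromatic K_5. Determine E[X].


Let X = Σ_S X_S over the C(60, 5) = 5461512 subsets S of size 5, where X_S = 1 if the K_5 on S is monochromatic.
For a fixed S, the K_5 on S has C(5, 2) = 10 edges. P[all 10 edges red] = (1/2)^10, and likewise for blue, so P[monochromatic] = 2·(1/2)^10 = 2^{1 − 10} = 1/512.
By linearity: E[X] = C(60, 5) · 2^{1 − 10} = 5461512 · 1/512 = 682689/64.
Numerically: E[X] ≈ 10667.015625.

E[X] = C(60,5)·2^(1−C(5,2)) = 682689/64 ≈ 10667.015625.


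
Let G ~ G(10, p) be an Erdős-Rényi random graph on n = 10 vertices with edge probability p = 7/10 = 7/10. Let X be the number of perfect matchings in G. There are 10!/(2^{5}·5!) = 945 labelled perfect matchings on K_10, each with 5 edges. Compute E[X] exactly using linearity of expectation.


K_10 has 10!/(2^{5}·5!) = 945 labelled perfect matchings.
For each such perfect matching H, let X_H = 1 if all 5 edges of H are present in G. Then P[X_H = 1] = p^{5} = (7/10)^{5} = 16807/100000.
By linearity: E[X] = Σ_H E[X_H] = 945 · p^{5} = 945 · 16807/100000 = 3176523/20000.
Numerically: E[X] ≈ 158.83.

E[X] = 945 · (7/10)^{5} = 3176523/20000 ≈ 158.83.


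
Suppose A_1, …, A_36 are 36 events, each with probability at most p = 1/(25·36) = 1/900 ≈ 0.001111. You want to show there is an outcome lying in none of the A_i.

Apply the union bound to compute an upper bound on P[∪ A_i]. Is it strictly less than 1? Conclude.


Union bound: P[∪_{i=1}^{36} A_i] ≤ Σ_i P[A_i] ≤ 36·p = 36·(1/900) = 1/25.
Numerically: 1/25 ≈ 0.040000.
Is 1/25 < 1? YES.
Since P[∪ A_i] ≤ 1/25 < 1, the complement has P[∩ A_i^c] ≥ 1 − 1/25 = 24/25 > 0, so some outcome avoids every A_i.

36·p = 1/25 ≈ 0.040000; existence CERTIFIED by the union bound.


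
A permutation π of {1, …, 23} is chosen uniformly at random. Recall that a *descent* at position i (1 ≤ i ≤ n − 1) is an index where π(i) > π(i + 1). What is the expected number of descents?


Write X = Σ X_I over i = 1, …, 22, with X_I the indicator of one descent.
There are 22 indicators.
For each fixed i, the pair (π(i), π(i+1)) is a uniformly random ordered pair of distinct values from {1, …, 23}; by symmetry P[π(i) > π(i+1)] = 1/2.
By linearity: E[X] = 22 · (1/2) = (23 − 1) · (1/2) = 11 ≈ 11.000000.

E[X] = 11 = 11.000000.


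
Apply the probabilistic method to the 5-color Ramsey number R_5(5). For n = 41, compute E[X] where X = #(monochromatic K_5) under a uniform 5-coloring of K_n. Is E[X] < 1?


E[X] = C(41, 5) · 5^{1 − 10} = 749398 · 5^{−9} = 749398/1953125.
As a reduced fraction: E[X] = 749398/1953125 ≈ 0.384.
Is E[X] < 1? YES.
Since E[X] < 1, there exists a 5-coloring of K_{41} with no monochromatic K_5; hence R_5(5) > 41.

E[X] = 749398/1953125 ≈ 0.384; E[X] < 1, so R_5(5) > 41.


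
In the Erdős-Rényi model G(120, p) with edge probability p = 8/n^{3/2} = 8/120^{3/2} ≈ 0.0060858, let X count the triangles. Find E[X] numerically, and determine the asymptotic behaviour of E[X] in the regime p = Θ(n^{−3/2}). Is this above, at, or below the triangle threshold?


Number of potential triangles: C(120, 3) = 280840.
Each occurs with probability p³ ≈ (0.0060858)³ ≈ 2.2540023e-07.
By linearity: E[X] = C(120, 3)·p³ ≈ 280840 · 2.2540023e-07 ≈ 0.06330.
Since α = 3/2 > 1, p = c/n^{3/2} = o(1/n) is below the triangle threshold p ~ 1/n. Asymptotically E[X] ~ (c³/6)·n^{3(1−α)} = (8³/6)·n^{-1.5} → 0, so by Markov's inequality G has no triangles w.h.p.

E[X] ≈ 0.06330; in regime p = Θ(1/n^{3/2}) E[X] tends to 0 (below the triangle threshold p ~ 1/n).


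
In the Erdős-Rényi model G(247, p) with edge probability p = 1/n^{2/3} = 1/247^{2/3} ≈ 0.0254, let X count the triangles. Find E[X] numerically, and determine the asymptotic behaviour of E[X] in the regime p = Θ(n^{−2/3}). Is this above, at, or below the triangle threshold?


Number of potential triangles: C(247, 3) = 2481115.
Each occurs with probability p³ ≈ (0.0254)³ ≈ 1.63910e-05.
By linearity: E[X] = C(247, 3)·p³ ≈ 2481115 · 1.63910e-05 ≈ 40.668.
Since α = 2/3 < 1, p = c/n^{2/3} ≫ 1/n is above the triangle threshold p ~ 1/n. Asymptotically E[X] ~ (c³/6)·n^{3(1−α)} = (1³/6)·n^{1} → ∞; triangles are abundant w.h.p.

E[X] ≈ 40.668; in regime p = Θ(1/n^{2/3}) E[X] diverges (above the triangle threshold p ~ 1/n).


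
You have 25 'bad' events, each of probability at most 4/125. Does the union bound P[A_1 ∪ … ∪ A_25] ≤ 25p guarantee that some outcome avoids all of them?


Union bound: P[∪_{i=1}^{25} A_i] ≤ Σ_i P[A_i] ≤ 25·p = 25·(4/125) = 4/5.
Numerically: 4/5 ≈ 0.800.
Is 4/5 < 1? YES.
Since P[∪ A_i] ≤ 4/5 < 1, the complement has P[∩ A_i^c] ≥ 1 − 4/5 = 1/5 > 0, so some outcome avoids every A_i.

25·p = 4/5 ≈ 0.800; existence CERTIFIED by the union bound.


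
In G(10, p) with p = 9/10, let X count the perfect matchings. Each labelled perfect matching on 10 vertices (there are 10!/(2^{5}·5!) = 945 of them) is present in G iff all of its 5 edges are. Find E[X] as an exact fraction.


K_10 has 10!/(2^{5}·5!) = 945 labelled perfect matchings.
For each such perfect matching H, let X_H = 1 if all 5 edges of H are present in G. Then P[X_H = 1] = p^{5} = (9/10)^{5} = 59049/100000.
By linearity: E[X] = Σ_H E[X_H] = 945 · p^{5} = 945 · 59049/100000 = 11160261/20000.
Numerically: E[X] ≈ 558.

E[X] = 945 · (9/10)^{5} = 11160261/20000 ≈ 558.


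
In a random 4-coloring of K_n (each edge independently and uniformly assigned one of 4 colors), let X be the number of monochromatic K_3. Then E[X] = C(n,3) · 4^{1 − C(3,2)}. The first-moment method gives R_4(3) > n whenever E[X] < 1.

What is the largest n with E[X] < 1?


We need C(n, 3) · 4^{1 − 3} < 1, i.e. C(n, 3) < 4^{3 − 1} = 16.
Check values of n near the boundary:
  n = 3: C(3, 3) = 1; 1 < 16? YES
  n = 4: C(4, 3) = 4; 4 < 16? YES
  n = 5: C(5, 3) = 10; 10 < 16? YES
  n = 6: C(6, 3) = 20; 20 < 16? NO
  n = 7: C(7, 3) = 35; 35 < 16? NO
  n = 8: C(8, 3) = 56; 56 < 16? NO
The largest n with C(n, 3) < 16 is n = 5 (where E[X] = 5/8 ≈ 0.625). Hence R_4(3) > 5, i.e. R_4(3) ≥ 6.

Largest n = 5; hence R_4(3) > 5.


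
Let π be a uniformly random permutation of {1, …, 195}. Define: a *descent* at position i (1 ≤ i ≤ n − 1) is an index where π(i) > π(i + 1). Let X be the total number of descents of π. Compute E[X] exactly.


Write X = Σ X_I over i = 1, …, 194, with X_I the indicator of one descent.
There are 194 indicators.
For each fixed i, the pair (π(i), π(i+1)) is a uniformly random ordered pair of distinct values from {1, …, 195}; by symmetry P[π(i) > π(i+1)] = 1/2.
By linearity: E[X] = 194 · (1/2) = (195 − 1) · (1/2) = 97 ≈ 97.000.

E[X] = 97 = 97.000.


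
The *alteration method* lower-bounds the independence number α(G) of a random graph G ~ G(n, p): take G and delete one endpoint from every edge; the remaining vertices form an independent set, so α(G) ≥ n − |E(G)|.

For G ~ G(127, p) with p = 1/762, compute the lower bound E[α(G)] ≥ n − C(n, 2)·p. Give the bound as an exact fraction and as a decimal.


E[|E(G)|] = C(127, 2)·p = 8001 · (1/762) = 21/2.
E[α(G)] ≥ n − E[|E(G)|] = 127 − 21/2 = 233/2.
Numerically: ≈ 116.5000.
(This is only a lower bound; the true E[α(G)] may be larger.)

E[α(G)] ≥ 233/2 ≈ 116.5000.


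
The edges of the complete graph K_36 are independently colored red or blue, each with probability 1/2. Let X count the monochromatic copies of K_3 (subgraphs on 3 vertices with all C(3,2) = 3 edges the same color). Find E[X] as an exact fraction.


Let X = Σ_S X_S over the C(36, 3) = 7140 subsets S of size 3, where X_S = 1 if the K_3 on S is monochromatic.
For a fixed S, the K_3 on S has C(3, 2) = 3 edges. P[all 3 edges red] = (1/2)^3, and likewise for blue, so P[monochromatic] = 2·(1/2)^3 = 2^{1 − 3} = 1/4.
By linearity: E[X] = C(36, 3) · 2^{1 − 3} = 7140 · 1/4 = 1785.
Numerically: E[X] ≈ 1785.000.

E[X] = C(36,3)·2^(1−C(3,2)) = 1785 ≈ 1785.000.


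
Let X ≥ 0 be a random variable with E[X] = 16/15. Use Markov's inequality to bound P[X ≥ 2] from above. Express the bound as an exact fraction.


μ = E[X] = 16/15, a = 2.
Markov: P[X ≥ 2] ≤ μ/a = (16/15)/2 = 8/15.
Numerically: ≈ 0.5333.
(Since a = 2 > μ = 1.0667, the bound 8/15 is < 1 and informative.)

P[X ≥ 2] ≤ 8/15 ≈ 0.5333.


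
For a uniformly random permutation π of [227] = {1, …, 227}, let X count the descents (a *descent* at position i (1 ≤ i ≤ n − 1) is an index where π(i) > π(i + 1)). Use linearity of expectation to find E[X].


Write X = Σ X_I over i = 1, …, 226, with X_I the indicator of one descent.
There are 226 indicators.
For each fixed i, the pair (π(i), π(i+1)) is a uniformly random ordered pair of distinct values from {1, …, 227}; by symmetry P[π(i) > π(i+1)] = 1/2.
By linearity: E[X] = 226 · (1/2) = (227 − 1) · (1/2) = 113 ≈ 113.00000.

E[X] = 113 = 113.00000.


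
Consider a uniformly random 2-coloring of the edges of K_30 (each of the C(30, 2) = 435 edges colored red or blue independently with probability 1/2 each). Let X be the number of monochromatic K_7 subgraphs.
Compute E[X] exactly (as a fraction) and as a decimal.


Let X = Σ_S X_S over the C(30, 7) = 2035800 subsets S of size 7, where X_S = 1 if the K_7 on S is monochromatic.
For a fixed S, the K_7 on S has C(7, 2) = 21 edges. P[all 21 edges red] = (1/2)^21, and likewise for blue, so P[monochromatic] = 2·(1/2)^21 = 2^{1 − 21} = 1/1048576.
Summing: E[X] = C(30, 7) · 2^{1 − 21} = 2035800 · 1/1048576 = 254475/131072.
Numerically: E[X] ≈ 1.941.

E[X] = C(30,7)·2^(1−C(7,2)) = 254475/131072 ≈ 1.941.


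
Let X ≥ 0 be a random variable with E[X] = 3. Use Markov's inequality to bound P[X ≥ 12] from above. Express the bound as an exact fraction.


μ = E[X] = 3, a = 12.
Markov: P[X ≥ 12] ≤ μ/a = (3)/12 = 1/4.
Numerically: ≈ 0.25000.
(Since a = 12 > μ = 3.00000, the bound 1/4 is < 1 and informative.)

P[X ≥ 12] ≤ 1/4 ≈ 0.25000.


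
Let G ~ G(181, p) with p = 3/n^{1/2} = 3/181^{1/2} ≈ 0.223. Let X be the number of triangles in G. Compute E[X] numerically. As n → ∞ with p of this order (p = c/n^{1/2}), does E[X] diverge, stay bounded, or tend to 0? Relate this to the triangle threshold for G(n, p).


Number of potential triangles: C(181, 3) = 971970.
Each occurs with probability p³ ≈ (0.223)³ ≈ 1.10878e-02.
By linearity: E[X] = C(181, 3)·p³ ≈ 971970 · 1.10878e-02 ≈ 10777.022.
Since α = 1/2 < 1, p = c/n^{1/2} ≫ 1/n is above the triangle threshold p ~ 1/n. Asymptotically E[X] ~ (c³/6)·n^{3(1−α)} = (3³/6)·n^{1.5} → ∞; triangles are abundant w.h.p.

E[X] ≈ 10777.022; in regime p = Θ(1/n^{1/2}) E[X] diverges (above the triangle threshold p ~ 1/n).


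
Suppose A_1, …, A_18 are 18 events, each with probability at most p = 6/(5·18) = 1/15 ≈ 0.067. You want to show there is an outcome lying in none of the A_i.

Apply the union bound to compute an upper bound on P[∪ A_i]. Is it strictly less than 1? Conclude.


Union bound: P[∪_{i=1}^{18} A_i] ≤ Σ_i P[A_i] ≤ 18·p = 18·(1/15) = 6/5.
Numerically: 6/5 ≈ 1.200.
Is 6/5 < 1? NO.
Since the bound 6/5 is ≥ 1, the union bound is uninformative here; it does NOT by itself certify existence.

18·p = 6/5 ≈ 1.200; existence NOT certified by the union bound.


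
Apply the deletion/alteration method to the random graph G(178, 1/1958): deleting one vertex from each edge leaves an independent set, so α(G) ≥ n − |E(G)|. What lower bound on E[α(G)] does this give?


E[|E(G)|] = C(178, 2)·p = 15753 · (1/1958) = 177/22.
E[α(G)] ≥ n − E[|E(G)|] = 178 − 177/22 = 3739/22.
Numerically: ≈ 169.9545.
(This is only a lower bound; the true E[α(G)] may be larger.)

E[α(G)] ≥ 3739/22 ≈ 169.9545.


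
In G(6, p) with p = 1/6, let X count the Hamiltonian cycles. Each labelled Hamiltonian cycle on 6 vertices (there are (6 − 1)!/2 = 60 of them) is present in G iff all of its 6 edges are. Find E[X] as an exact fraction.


K_6 has (6 − 1)!/2 = 60 labelled Hamiltonian cycles.
For each such Hamiltonian cycle H, let X_H = 1 if all 6 edges of H are present in G. Then P[X_H = 1] = p^{6} = (1/6)^{6} = 1/46656.
Summing the indicators: E[X] = Σ_H E[X_H] = 60 · p^{6} = 60 · 1/46656 = 5/3888.
Numerically: E[X] ≈ 0.001286.

E[X] = 60 · (1/6)^{6} = 5/3888 ≈ 0.001286.


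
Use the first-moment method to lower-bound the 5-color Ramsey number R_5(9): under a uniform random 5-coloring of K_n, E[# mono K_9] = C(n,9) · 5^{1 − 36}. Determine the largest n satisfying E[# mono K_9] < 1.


We need C(n, 9) · 5^{1 − 36} < 1, i.e. C(n, 9) < 5^{36 − 1} = 2910383045673370361328125.
Check values of n near the boundary:
  n = 2170: C(2170, 9) = 2891746779868845075610510; 2891746779868845075610510 < 2910383045673370361328125? YES
  n = 2171: C(2171, 9) = 2903784578674959601827205; 2903784578674959601827205 < 2910383045673370361328125? YES
  n = 2172: C(2172, 9) = 2915866900084148060642020; 2915866900084148060642020 < 2910383045673370361328125? NO
  n = 2173: C(2173, 9) = 2927993888115921319674265; 2927993888115921319674265 < 2910383045673370361328125? NO
The largest n with C(n, 9) < 2910383045673370361328125 is n = 2171 (where E[X] = 580756915734991920365441/582076609134674072265625 ≈ 0.9977328). Hence R_5(9) > 2171, i.e. R_5(9) ≥ 2172.

Largest n = 2171; hence R_5(9) > 2171.


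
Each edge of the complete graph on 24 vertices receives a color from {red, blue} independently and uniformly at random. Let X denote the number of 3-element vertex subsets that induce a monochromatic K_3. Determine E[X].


Let X = Σ_S X_S over the C(24, 3) = 2024 subsets S of size 3, where X_S = 1 if the K_3 on S is monochromatic.
For a fixed S, the K_3 on S has C(3, 2) = 3 edges. P[all 3 edges red] = (1/2)^3, and likewise for blue, so P[monochromatic] = 2·(1/2)^3 = 2^{1 − 3} = 1/4.
By linearity of expectation: E[X] = C(24, 3) · 2^{1 − 3} = 2024 · 1/4 = 506.
Numerically: E[X] ≈ 506.000.

E[X] = C(24,3)·2^(1−C(3,2)) = 506 ≈ 506.000.


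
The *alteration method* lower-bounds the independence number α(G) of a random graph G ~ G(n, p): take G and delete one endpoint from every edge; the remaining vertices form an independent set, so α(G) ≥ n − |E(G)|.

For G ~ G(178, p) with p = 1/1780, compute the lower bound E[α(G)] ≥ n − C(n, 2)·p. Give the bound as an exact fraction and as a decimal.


E[|E(G)|] = C(178, 2)·p = 15753 · (1/1780) = 177/20.
E[α(G)] ≥ n − E[|E(G)|] = 178 − 177/20 = 3383/20.
Numerically: ≈ 169.150.
(This is only a lower bound; the true E[α(G)] may be larger.)

E[α(G)] ≥ 3383/20 ≈ 169.150.


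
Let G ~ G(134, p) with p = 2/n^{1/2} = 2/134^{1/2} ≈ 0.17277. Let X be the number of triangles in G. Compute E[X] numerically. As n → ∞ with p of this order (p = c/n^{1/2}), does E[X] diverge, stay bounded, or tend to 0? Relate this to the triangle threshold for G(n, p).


Number of potential triangles: C(134, 3) = 392084.
Each occurs with probability p³ ≈ (0.17277)³ ≈ 5.1574234e-03.
By linearity: E[X] = C(134, 3)·p³ ≈ 392084 · 5.1574234e-03 ≈ 2022.14321.
Since α = 1/2 < 1, p = c/n^{1/2} ≫ 1/n is above the triangle threshold p ~ 1/n. Asymptotically E[X] ~ (c³/6)·n^{3(1−α)} = (2³/6)·n^{1.5} → ∞; triangles are abundant w.h.p.

E[X] ≈ 2022.14321; in regime p = Θ(1/n^{1/2}) E[X] diverges (above the triangle threshold p ~ 1/n).


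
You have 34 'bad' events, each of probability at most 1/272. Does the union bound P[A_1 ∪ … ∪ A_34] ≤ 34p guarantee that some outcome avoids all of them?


Union bound: P[∪_{i=1}^{34} A_i] ≤ Σ_i P[A_i] ≤ 34·p = 34·(1/272) = 1/8.
Numerically: 1/8 ≈ 0.1250000.
Is 1/8 < 1? YES.
Since P[∪ A_i] ≤ 1/8 < 1, the complement has P[∩ A_i^c] ≥ 1 − 1/8 = 7/8 > 0, so some outcome avoids every A_i.

34·p = 1/8 ≈ 0.1250000; existence CERTIFIED by the union bound.


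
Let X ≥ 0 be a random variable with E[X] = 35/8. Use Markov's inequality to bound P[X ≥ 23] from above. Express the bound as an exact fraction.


μ = E[X] = 35/8, a = 23.
Markov: P[X ≥ 23] ≤ μ/a = (35/8)/23 = 35/184.
Numerically: ≈ 0.1902.
(Since a = 23 > μ = 4.3750, the bound 35/184 is < 1 and informative.)

P[X ≥ 23] ≤ 35/184 ≈ 0.1902.


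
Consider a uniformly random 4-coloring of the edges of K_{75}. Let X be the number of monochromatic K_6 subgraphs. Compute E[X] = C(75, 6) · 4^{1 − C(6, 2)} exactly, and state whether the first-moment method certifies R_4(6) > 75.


E[X] = C(75, 6) · 4^{1 − 15} = 201359550 · 4^{−14} = 201359550/268435456.
As a reduced fraction: E[X] = 100679775/134217728 ≈ 0.7501.
Is E[X] < 1? YES.
Since E[X] < 1, there exists a 4-coloring of K_{75} with no monochromatic K_6; hence R_4(6) > 75.

E[X] = 100679775/134217728 ≈ 0.7501; E[X] < 1, so R_4(6) > 75.


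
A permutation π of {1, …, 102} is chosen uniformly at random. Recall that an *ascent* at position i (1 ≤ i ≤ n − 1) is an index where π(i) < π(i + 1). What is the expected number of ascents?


Write X = Σ X_I over i = 1, …, 101, with X_I the indicator of one ascent.
There are 101 indicators.
For each fixed i, the pair (π(i), π(i+1)) is a uniformly random ordered pair of distinct values from {1, …, 102}; by symmetry P[π(i) < π(i+1)] = 1/2.
By linearity: E[X] = 101 · (1/2) = (102 − 1) · (1/2) = 101/2 ≈ 50.500.

E[X] = 101/2 = 50.500.


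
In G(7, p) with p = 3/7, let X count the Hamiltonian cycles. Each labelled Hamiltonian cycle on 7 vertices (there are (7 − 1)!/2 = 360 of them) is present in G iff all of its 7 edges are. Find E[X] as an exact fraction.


K_7 has (7 − 1)!/2 = 360 labelled Hamiltonian cycles.
For each such Hamiltonian cycle H, let X_H = 1 if all 7 edges of H are present in G. Then P[X_H = 1] = p^{7} = (3/7)^{7} = 2187/823543.
Summing the indicators: E[X] = Σ_H E[X_H] = 360 · p^{7} = 360 · 2187/823543 = 787320/823543.
Numerically: E[X] ≈ 0.956.

E[X] = 360 · (3/7)^{7} = 787320/823543 ≈ 0.956.


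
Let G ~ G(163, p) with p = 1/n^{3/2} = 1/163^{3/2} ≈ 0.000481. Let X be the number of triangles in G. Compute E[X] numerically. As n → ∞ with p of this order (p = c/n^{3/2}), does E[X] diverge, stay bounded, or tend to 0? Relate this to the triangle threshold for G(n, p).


Number of potential triangles: C(163, 3) = 708561.
Each occurs with probability p³ ≈ (0.000481)³ ≈ 1.10957e-10.
By linearity: E[X] = C(163, 3)·p³ ≈ 708561 · 1.10957e-10 ≈ 0.000.
Since α = 3/2 > 1, p = c/n^{3/2} = o(1/n) is below the triangle threshold p ~ 1/n. Asymptotically E[X] ~ (c³/6)·n^{3(1−α)} = (1³/6)·n^{-1.5} → 0, so by Markov's inequality G has no triangles w.h.p.

E[X] ≈ 0.000; in regime p = Θ(1/n^{3/2}) E[X] tends to 0 (below the triangle threshold p ~ 1/n).


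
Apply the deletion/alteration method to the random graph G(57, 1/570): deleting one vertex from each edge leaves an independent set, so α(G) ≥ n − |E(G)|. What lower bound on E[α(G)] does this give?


E[|E(G)|] = C(57, 2)·p = 1596 · (1/570) = 14/5.
E[α(G)] ≥ n − E[|E(G)|] = 57 − 14/5 = 271/5.
Numerically: ≈ 54.200000.
(This is only a lower bound; the true E[α(G)] may be larger.)

E[α(G)] ≥ 271/5 ≈ 54.200000.


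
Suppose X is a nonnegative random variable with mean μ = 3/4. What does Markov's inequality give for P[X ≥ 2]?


μ = E[X] = 3/4, a = 2.
Markov: P[X ≥ 2] ≤ μ/a = (3/4)/2 = 3/8.
Numerically: ≈ 0.375.
(Since a = 2 > μ = 0.750, the bound 3/8 is < 1 and informative.)

P[X ≥ 2] ≤ 3/8 ≈ 0.375.


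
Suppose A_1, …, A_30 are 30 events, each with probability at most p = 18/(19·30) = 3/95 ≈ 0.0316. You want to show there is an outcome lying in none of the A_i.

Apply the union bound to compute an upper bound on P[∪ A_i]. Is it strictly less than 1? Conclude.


Union bound: P[∪_{i=1}^{30} A_i] ≤ Σ_i P[A_i] ≤ 30·p = 30·(3/95) = 18/19.
Numerically: 18/19 ≈ 0.9474.
Is 18/19 < 1? YES.
Since P[∪ A_i] ≤ 18/19 < 1, the complement has P[∩ A_i^c] ≥ 1 − 18/19 = 1/19 > 0, so some outcome avoids every A_i.

30·p = 18/19 ≈ 0.9474; existence CERTIFIED by the union bound.


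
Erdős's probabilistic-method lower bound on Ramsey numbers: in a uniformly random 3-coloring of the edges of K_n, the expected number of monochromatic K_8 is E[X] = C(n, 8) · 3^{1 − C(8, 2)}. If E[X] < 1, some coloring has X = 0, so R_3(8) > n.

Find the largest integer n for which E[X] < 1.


We need C(n, 8) · 3^{1 − 28} < 1, i.e. C(n, 8) < 3^{28 − 1} = 7625597484987.
Check values of n near the boundary:
  n = 155: C(155, 8) = 6876747915675; 6876747915675 < 7625597484987? YES
  n = 156: C(156, 8) = 7248464019225; 7248464019225 < 7625597484987? YES
  n = 157: C(157, 8) = 7637643295425; 7637643295425 < 7625597484987? NO
The largest n with C(n, 8) < 7625597484987 is n = 156 (where E[X] = 805384891025/847288609443 ≈ 0.951). Hence R_3(8) > 156, i.e. R_3(8) ≥ 157.

Largest n = 156; hence R_3(8) > 156.


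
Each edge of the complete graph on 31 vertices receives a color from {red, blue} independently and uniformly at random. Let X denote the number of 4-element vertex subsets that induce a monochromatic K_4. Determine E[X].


Let X = Σ_S X_S over the C(31, 4) = 31465 subsets S of size 4, where X_S = 1 if the K_4 on S is monochromatic.
For a fixed S, the K_4 on S has C(4, 2) = 6 edges. P[all 6 edges red] = (1/2)^6, and likewise for blue, so P[monochromatic] = 2·(1/2)^6 = 2^{1 − 6} = 1/32.
Summing: E[X] = C(31, 4) · 2^{1 − 6} = 31465 · 1/32 = 31465/32.
Numerically: E[X] ≈ 983.281.

E[X] = C(31,4)·2^(1−C(4,2)) = 31465/32 ≈ 983.281.
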